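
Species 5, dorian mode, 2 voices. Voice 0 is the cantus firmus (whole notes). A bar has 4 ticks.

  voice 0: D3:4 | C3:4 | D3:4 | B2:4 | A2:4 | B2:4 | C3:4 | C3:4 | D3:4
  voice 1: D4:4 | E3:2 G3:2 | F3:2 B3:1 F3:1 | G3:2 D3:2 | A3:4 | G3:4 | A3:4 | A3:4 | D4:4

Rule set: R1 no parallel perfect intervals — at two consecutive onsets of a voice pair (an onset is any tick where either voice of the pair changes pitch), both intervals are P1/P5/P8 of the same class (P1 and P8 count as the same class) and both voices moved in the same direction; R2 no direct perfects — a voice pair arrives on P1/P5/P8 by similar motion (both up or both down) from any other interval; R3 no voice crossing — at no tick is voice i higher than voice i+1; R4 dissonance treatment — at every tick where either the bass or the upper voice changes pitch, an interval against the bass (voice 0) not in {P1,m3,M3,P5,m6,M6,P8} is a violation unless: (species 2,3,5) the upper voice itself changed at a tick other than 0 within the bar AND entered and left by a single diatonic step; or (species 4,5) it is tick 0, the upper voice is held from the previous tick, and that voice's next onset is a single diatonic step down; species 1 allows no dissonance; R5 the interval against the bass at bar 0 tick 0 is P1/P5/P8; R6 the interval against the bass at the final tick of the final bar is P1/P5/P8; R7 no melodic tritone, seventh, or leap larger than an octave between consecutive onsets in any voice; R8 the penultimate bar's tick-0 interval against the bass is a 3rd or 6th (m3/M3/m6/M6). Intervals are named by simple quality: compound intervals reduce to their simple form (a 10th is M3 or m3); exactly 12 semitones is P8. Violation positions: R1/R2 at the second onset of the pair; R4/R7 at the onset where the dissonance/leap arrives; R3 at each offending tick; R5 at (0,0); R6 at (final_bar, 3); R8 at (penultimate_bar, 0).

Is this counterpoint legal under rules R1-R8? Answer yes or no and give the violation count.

bar 0: v0=D3 v1=D4 (P8)
bar 1: v0=C3 v1=E3 (M3)
bar 2: v0=D3 v1=F3 (m3)
bar 3: v0=B2 v1=G3 (m6)
bar 4: v0=A2 v1=A3 (P8)
bar 5: v0=B2 v1=G3 (m6)
bar 6: v0=C3 v1=A3 (M6)
bar 7: v0=C3 v1=A3 (M6)
bar 8: v0=D3 v1=D4 (P8)
  R7 @ bar1.0: D4->E3 leap 10st
  R7 @ bar2.2: F3->B3 leap 6st
  R7 @ bar2.3: B3->F3 leap 6st
  R2 @ bar8.0: C3/A3 M6 -> D3/D4 P8 similar

No (4 violations)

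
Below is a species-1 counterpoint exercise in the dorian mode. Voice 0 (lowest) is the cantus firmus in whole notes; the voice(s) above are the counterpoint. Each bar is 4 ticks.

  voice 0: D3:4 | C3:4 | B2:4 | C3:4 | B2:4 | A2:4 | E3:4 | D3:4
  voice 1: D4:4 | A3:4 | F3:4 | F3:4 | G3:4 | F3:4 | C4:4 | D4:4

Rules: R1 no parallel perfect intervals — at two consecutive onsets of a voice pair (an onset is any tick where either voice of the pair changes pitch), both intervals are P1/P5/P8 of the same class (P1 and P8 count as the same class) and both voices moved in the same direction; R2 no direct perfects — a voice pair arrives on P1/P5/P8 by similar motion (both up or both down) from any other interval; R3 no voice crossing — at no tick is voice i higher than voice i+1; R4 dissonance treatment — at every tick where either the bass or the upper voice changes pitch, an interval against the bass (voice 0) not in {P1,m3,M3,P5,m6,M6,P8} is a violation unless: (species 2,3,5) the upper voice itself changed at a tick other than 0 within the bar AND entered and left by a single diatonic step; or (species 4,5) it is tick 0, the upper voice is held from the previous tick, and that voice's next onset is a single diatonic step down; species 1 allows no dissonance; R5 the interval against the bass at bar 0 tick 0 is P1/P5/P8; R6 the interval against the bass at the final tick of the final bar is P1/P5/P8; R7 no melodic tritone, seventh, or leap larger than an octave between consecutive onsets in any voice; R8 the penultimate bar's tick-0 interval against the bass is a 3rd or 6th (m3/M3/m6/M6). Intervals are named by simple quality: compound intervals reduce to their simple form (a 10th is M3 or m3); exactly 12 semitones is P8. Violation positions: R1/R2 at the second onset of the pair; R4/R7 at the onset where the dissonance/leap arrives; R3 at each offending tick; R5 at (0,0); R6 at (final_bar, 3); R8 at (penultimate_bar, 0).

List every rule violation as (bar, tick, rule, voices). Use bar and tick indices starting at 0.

bar 0: v0=D3 v1=D4 downbeat P8
bar 1: v0=C3 v1=A3 downbeat M6
bar 2: v0=B2 v1=F3 downbeat TT
bar 3: v0=C3 v1=F3 downbeat P4
bar 4: v0=B2 v1=G3 downbeat m6
bar 5: v0=A2 v1=F3 downbeat m6
bar 6: v0=E3 v1=C4 downbeat m6
bar 7: v0=D3 v1=D4 downbeat P8
  -> R4 @ bar 2 tick 0 v(0, 1): B2/F3 TT untreated
  -> R4 @ bar 3 tick 0 v(0, 1): C3/F3 P4 untreated

(2, 0, R4, (0, 1))
(3, 0, R4, (0, 1))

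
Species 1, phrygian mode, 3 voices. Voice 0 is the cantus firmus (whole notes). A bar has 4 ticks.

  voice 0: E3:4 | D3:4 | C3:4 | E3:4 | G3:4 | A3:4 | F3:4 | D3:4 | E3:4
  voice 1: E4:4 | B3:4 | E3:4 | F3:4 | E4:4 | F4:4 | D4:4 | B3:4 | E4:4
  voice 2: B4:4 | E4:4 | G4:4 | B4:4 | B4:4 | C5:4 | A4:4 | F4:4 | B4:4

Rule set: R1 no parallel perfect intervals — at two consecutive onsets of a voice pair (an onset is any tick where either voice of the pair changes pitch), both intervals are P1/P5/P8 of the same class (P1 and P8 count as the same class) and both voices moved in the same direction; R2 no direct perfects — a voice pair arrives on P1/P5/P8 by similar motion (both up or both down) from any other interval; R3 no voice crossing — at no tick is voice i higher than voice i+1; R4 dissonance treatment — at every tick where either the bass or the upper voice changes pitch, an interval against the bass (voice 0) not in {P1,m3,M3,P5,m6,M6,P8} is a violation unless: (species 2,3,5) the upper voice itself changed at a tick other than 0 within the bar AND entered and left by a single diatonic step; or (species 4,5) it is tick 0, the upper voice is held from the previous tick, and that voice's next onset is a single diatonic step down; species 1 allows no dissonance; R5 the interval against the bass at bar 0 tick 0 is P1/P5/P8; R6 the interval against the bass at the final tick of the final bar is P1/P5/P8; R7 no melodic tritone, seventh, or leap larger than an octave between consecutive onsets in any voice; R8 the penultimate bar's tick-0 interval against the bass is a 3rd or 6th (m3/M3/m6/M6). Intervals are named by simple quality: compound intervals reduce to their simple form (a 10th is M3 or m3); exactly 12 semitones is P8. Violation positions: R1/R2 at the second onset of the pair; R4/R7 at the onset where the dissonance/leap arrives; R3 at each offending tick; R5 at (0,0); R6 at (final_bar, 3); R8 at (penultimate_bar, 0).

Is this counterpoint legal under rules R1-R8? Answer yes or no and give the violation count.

No (10 violations)

bar 0: v0=E3 v1=E4 v2=B4 (P5)
bar 1: v0=D3 v1=B3 v2=E4 (M2)
bar 2: v0=C3 v1=E3 v2=G4 (P5)
bar 3: v0=E3 v1=F3 v2=B4 (P5)
bar 4: v0=G3 v1=E4 v2=B4 (M3)
bar 5: v0=A3 v1=F4 v2=C5 (m3)
bar 6: v0=F3 v1=D4 v2=A4 (M3)
bar 7: v0=D3 v1=B3 v2=F4 (m3)
bar 8: v0=E3 v1=E4 v2=B4 (P5)
  R4 @ bar1.0: D3/E4 M2 untreated
  R1 @ bar3.0: C3/G4 P5 -> E3/B4 P5 similar
  R4 @ bar3.0: E3/F3 m2 untreated
  R7 @ bar4.0: F3->E4 leap 11st
  R1 @ bar5.0: E4/B4 P5 -> F4/C5 P5 similar
  R1 @ bar6.0: F4/C5 P5 -> D4/A4 P5 similar
  R2 @ bar8.0: D3/B3 M6 -> E3/E4 P8 similar
  R2 @ bar8.0: D3/F4 m3 -> E3/B4 P5 similar
  R2 @ bar8.0: B3/F4 TT -> E4/B4 P5 similar
  R7 @ bar8.0: F4->B4 leap 6st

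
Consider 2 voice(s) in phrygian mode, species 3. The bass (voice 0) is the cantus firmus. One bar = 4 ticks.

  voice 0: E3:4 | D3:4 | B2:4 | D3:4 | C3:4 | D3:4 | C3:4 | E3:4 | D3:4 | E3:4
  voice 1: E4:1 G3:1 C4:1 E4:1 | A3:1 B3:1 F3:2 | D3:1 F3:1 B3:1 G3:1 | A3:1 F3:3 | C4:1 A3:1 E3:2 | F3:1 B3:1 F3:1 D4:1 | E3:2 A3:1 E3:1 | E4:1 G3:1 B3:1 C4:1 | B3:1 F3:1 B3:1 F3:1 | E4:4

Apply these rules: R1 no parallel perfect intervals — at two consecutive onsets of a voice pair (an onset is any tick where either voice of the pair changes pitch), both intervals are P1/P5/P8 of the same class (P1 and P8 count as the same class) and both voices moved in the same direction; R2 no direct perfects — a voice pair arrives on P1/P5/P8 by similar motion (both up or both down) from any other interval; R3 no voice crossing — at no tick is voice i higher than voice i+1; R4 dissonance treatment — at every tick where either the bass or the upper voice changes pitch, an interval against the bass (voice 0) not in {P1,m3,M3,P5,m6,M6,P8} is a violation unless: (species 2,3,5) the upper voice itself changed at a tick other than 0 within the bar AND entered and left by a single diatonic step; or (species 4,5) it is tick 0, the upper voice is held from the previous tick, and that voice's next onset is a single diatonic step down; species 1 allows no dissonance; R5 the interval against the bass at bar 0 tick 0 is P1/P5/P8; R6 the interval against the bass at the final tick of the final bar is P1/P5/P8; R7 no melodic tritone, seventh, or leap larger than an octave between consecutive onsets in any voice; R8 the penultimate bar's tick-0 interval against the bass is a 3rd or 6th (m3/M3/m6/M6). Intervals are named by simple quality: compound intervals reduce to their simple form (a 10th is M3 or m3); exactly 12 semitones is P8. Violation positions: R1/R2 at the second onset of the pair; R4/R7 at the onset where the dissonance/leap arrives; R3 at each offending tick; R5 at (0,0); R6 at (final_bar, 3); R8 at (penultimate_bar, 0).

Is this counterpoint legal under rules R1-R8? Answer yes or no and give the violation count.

bar 0: v0=E3 v1=E4 (P8)
bar 1: v0=D3 v1=A3 (P5)
bar 2: v0=B2 v1=D3 (m3)
bar 3: v0=D3 v1=A3 (P5)
bar 4: v0=C3 v1=C4 (P8)
bar 5: v0=D3 v1=F3 (m3)
bar 6: v0=C3 v1=E3 (M3)
bar 7: v0=E3 v1=E4 (P8)
bar 8: v0=D3 v1=B3 (M6)
bar 9: v0=E3 v1=E4 (P8)
  R2 @ bar1.0: E3/E4 P8 -> D3/A3 P5 similar
  R7 @ bar1.2: B3->F3 leap 6st
  R4 @ bar2.1: B2/F3 TT untreated
  R7 @ bar2.2: F3->B3 leap 6st
  R2 @ bar3.0: B2/G3 m6 -> D3/A3 P5 similar
  R7 @ bar5.1: F3->B3 leap 6st
  R7 @ bar5.2: B3->F3 leap 6st
  R7 @ bar6.0: D4->E3 leap 10st
  R2 @ bar7.0: C3/E3 M3 -> E3/E4 P8 similar
  R7 @ bar8.1: B3->F3 leap 6st
  R7 @ bar8.2: F3->B3 leap 6st
  R7 @ bar8.3: B3->F3 leap 6st
  R2 @ bar9.0: D3/F3 m3 -> E3/E4 P8 similar
  R7 @ bar9.0: F3->E4 leap 11st

No (14 violations)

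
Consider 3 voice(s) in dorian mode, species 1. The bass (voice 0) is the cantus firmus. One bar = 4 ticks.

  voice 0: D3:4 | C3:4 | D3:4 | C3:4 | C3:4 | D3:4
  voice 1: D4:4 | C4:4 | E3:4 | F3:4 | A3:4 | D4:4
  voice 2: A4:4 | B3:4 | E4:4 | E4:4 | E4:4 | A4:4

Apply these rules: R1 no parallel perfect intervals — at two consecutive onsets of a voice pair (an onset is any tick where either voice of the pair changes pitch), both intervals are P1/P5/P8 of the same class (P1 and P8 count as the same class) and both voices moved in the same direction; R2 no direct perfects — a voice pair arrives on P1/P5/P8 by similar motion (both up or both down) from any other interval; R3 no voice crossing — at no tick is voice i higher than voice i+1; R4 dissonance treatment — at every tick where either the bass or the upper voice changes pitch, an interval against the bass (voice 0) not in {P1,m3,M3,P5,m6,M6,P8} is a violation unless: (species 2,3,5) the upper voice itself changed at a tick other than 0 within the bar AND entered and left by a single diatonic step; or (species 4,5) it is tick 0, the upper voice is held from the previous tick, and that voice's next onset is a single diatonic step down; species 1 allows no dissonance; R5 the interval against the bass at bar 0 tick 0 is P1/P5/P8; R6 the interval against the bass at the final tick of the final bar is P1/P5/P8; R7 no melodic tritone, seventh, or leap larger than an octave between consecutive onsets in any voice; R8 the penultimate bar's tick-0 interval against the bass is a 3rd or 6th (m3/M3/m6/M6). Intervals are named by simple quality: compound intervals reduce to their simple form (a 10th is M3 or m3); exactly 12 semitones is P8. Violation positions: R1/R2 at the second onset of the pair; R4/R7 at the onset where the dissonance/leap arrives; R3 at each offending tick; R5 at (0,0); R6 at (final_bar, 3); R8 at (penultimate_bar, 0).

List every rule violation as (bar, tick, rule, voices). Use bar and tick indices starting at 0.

bar 0: v0=D3 v1=D4 v2=A4 downbeat P5
bar 1: v0=C3 v1=C4 v2=B3 downbeat M7
bar 2: v0=D3 v1=E3 v2=E4 downbeat M2
bar 3: v0=C3 v1=F3 v2=E4 downbeat M3
bar 4: v0=C3 v1=A3 v2=E4 downbeat M3
bar 5: v0=D3 v1=D4 v2=A4 downbeat P5
  -> R1 @ bar 1 tick 0 v(0, 1): D3/D4 P8 -> C3/C4 P8 similar
  -> R3 @ bar 1 tick 0 v(1, 2): C4 above B3
  -> R4 @ bar 1 tick 0 v(0, 2): C3/B3 M7 untreated
  -> R7 @ bar 1 tick 0 v(2,): A4->B3 leap 10st
  -> R3 @ bar 1 tick 1 v(1, 2): C4 above B3
  -> R3 @ bar 1 tick 2 v(1, 2): C4 above B3
  -> R3 @ bar 1 tick 3 v(1, 2): C4 above B3
  -> R4 @ bar 2 tick 0 v(0, 1): D3/E3 M2 untreated
  -> R4 @ bar 2 tick 0 v(0, 2): D3/E4 M2 untreated
  -> R4 @ bar 3 tick 0 v(0, 1): C3/F3 P4 untreated
  -> R1 @ bar 5 tick 0 v(1, 2): A3/E4 P5 -> D4/A4 P5 similar
  -> R2 @ bar 5 tick 0 v(0, 1): C3/A3 M6 -> D3/D4 P8 similar
  -> R2 @ bar 5 tick 0 v(0, 2): C3/E4 M3 -> D3/A4 P5 similar

(1, 0, R1, (0, 1))
(1, 0, R3, (1, 2))
(1, 0, R4, (0, 2))
(1, 0, R7, (2,))
(1, 1, R3, (1, 2))
(1, 2, R3, (1, 2))
(1, 3, R3, (1, 2))
(2, 0, R4, (0, 1))
(2, 0, R4, (0, 2))
(3, 0, R4, (0, 1))
(5, 0, R1, (1, 2))
(5, 0, R2, (0, 1))
(5, 0, R2, (0, 2))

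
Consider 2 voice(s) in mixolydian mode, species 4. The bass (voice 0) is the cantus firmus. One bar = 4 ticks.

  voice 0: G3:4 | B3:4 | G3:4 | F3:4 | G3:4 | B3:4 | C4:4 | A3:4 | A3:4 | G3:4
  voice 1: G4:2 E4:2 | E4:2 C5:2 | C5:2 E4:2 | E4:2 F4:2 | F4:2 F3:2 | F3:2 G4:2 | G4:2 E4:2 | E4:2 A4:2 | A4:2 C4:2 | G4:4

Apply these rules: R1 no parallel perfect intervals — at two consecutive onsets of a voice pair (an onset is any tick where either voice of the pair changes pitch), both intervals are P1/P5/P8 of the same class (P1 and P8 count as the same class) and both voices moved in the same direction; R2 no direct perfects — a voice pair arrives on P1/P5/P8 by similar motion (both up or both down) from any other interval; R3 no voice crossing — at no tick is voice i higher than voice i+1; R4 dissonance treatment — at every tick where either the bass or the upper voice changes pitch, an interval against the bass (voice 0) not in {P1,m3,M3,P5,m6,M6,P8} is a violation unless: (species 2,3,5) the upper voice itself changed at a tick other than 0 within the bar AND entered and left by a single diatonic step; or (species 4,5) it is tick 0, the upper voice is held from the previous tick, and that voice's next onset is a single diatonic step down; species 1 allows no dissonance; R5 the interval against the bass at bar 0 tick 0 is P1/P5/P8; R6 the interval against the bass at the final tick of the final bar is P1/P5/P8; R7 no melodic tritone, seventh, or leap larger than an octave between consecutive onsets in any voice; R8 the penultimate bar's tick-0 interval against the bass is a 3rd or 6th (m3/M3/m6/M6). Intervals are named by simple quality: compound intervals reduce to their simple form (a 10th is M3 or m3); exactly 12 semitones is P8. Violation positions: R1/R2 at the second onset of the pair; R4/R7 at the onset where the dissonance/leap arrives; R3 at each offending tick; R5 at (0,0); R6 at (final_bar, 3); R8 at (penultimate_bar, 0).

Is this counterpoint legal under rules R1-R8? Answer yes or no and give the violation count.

bar 0: v0=G3 v1=G4 (P8)
bar 1: v0=B3 v1=E4 (P4)
bar 2: v0=G3 v1=C5 (P4)
bar 3: v0=F3 v1=E4 (M7)
bar 4: v0=G3 v1=F4 (m7)
bar 5: v0=B3 v1=F3 (TT)
bar 6: v0=C4 v1=G4 (P5)
bar 7: v0=A3 v1=E4 (P5)
bar 8: v0=A3 v1=A4 (P8)
bar 9: v0=G3 v1=G4 (P8)
  R4 @ bar1.0: B3/E4 P4 untreated
  R4 @ bar1.2: B3/C5 m2 untreated
  R4 @ bar2.0: G3/C5 P4 untreated
  R4 @ bar3.0: F3/E4 M7 untreated
  R4 @ bar4.0: G3/F4 m7 untreated
  R3 @ bar4.2: G3 above F3
  R4 @ bar4.2: G3/F3 M2 untreated
  R3 @ bar4.3: G3 above F3
  R3 @ bar5.0: B3 above F3
  R4 @ bar5.0: B3/F3 TT untreated
  R3 @ bar5.1: B3 above F3
  R7 @ bar5.2: F3->G4 leap 14st
  R8 @ bar8.0: penult P8 not 3rd/6th

No (13 violations)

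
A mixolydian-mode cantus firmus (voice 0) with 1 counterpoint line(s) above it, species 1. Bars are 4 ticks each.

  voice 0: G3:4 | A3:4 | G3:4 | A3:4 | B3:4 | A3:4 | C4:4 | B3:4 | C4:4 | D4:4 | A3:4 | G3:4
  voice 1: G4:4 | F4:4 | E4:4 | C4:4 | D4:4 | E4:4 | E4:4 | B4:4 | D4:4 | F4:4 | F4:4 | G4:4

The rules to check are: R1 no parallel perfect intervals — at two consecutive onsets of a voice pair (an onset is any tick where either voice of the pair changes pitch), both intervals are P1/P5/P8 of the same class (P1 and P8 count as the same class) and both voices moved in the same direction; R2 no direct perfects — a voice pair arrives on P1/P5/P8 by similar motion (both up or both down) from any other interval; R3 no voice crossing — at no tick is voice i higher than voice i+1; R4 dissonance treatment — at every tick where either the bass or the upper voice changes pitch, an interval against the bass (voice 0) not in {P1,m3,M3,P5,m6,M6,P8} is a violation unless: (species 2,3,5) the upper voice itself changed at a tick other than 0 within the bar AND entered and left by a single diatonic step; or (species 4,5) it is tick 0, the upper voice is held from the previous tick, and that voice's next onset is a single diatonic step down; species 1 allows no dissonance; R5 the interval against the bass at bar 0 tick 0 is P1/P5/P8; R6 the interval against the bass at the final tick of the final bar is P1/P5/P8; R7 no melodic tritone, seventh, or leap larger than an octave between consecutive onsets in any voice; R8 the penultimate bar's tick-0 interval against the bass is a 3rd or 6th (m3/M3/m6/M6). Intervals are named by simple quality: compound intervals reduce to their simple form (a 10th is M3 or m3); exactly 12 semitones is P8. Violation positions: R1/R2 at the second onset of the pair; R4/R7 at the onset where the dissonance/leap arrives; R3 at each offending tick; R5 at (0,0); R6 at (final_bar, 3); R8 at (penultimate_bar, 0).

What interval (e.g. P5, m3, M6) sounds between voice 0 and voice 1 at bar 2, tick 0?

M6

voice 0=G3 voice 1=E4 -> M6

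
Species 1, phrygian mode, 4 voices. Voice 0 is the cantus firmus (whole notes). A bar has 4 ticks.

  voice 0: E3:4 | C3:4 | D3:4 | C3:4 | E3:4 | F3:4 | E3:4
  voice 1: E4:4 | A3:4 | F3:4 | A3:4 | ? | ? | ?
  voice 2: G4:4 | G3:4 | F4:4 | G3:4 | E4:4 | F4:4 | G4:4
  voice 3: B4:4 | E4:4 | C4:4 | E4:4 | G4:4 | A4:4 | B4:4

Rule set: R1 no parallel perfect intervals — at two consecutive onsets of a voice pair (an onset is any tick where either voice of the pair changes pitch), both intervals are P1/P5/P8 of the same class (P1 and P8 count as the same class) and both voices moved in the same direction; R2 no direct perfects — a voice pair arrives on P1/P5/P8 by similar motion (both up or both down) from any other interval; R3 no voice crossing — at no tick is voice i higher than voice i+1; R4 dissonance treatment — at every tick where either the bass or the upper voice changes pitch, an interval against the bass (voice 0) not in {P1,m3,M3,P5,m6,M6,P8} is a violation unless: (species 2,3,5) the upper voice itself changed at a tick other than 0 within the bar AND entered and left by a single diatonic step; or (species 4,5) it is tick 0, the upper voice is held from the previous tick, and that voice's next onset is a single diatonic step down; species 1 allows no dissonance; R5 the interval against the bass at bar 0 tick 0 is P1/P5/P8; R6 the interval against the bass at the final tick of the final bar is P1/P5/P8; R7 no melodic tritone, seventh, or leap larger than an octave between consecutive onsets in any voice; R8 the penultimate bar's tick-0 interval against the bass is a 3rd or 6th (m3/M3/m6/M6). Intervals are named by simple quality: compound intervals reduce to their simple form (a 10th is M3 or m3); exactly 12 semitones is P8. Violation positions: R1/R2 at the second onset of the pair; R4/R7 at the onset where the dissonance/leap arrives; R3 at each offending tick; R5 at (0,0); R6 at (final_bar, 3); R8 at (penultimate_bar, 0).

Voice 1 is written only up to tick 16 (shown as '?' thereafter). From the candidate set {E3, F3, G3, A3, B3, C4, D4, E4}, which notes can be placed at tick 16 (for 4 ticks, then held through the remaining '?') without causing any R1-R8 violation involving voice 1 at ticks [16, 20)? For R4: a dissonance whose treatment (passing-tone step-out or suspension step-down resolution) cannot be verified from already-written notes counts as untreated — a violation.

E3: legal
F3: violates R4
G3: legal
A3: violates R4
B3: violates R2
C4: violates R1
D4: violates R4
E4: violates R2

{E3, G3}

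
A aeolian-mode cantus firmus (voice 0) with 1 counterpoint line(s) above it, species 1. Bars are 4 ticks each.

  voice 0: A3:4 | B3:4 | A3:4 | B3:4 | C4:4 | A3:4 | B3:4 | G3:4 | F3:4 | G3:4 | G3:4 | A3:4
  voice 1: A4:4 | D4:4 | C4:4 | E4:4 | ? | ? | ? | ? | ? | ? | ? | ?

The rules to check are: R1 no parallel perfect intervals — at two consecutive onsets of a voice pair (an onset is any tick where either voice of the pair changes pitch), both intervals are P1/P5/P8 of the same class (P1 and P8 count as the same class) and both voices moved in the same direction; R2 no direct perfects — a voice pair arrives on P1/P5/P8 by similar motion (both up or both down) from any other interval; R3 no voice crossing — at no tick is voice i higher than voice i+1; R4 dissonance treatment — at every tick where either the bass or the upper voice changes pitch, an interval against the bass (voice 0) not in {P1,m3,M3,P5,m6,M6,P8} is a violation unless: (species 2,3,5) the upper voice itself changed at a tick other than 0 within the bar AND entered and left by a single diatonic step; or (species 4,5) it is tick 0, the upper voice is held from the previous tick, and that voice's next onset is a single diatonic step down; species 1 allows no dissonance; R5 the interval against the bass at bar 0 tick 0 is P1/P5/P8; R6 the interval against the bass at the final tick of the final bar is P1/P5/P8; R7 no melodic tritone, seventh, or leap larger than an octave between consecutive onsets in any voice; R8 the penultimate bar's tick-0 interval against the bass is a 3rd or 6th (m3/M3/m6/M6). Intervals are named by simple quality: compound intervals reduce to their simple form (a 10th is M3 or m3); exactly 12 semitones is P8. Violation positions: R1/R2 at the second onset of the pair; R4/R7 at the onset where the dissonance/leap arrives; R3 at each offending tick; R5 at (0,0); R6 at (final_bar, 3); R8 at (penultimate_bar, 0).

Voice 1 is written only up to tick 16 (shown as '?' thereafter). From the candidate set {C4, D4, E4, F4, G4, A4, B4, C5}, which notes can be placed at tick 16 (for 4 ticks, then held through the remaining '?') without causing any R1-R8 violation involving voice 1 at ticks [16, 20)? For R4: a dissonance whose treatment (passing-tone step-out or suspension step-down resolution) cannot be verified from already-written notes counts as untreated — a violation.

{A4, C4, E4}

C4: legal
D4: violates R4
E4: legal
F4: violates R4
G4: violates R2
A4: legal
B4: violates R4
C5: violates R2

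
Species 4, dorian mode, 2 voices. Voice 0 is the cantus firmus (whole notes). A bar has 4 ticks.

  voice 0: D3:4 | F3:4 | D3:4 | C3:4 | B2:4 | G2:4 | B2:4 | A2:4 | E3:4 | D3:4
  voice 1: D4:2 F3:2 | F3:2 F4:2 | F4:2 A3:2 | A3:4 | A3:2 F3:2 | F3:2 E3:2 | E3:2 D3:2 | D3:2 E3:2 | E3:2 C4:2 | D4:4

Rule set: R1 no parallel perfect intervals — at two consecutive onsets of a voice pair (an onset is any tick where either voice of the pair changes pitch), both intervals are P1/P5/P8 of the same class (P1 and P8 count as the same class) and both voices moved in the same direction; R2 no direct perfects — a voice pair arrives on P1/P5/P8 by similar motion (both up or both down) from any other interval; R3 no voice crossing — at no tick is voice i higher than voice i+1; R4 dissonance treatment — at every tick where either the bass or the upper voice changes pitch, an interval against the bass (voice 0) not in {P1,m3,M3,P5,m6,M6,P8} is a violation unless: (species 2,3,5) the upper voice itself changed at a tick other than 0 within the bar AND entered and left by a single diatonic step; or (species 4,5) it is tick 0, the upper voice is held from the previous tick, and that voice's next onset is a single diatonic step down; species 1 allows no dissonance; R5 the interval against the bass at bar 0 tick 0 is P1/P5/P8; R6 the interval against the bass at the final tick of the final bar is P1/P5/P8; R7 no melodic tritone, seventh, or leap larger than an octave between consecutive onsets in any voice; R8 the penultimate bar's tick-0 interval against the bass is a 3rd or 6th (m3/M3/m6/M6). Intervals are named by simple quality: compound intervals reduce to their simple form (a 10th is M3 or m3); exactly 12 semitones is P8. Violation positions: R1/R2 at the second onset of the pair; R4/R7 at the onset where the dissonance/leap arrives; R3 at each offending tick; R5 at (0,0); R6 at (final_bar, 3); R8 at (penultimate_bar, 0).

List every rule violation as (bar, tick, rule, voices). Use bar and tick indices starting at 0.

bar 0: v0=D3 v1=D4 downbeat P8
bar 1: v0=F3 v1=F3 downbeat P1
bar 2: v0=D3 v1=F4 downbeat m3
bar 3: v0=C3 v1=A3 downbeat M6
bar 4: v0=B2 v1=A3 downbeat m7
bar 5: v0=G2 v1=F3 downbeat m7
bar 6: v0=B2 v1=E3 downbeat P4
bar 7: v0=A2 v1=D3 downbeat P4
bar 8: v0=E3 v1=E3 downbeat P1
bar 9: v0=D3 v1=D4 downbeat P8
  -> R4 @ bar 4 tick 0 v(0, 1): B2/A3 m7 untreated
  -> R4 @ bar 4 tick 2 v(0, 1): B2/F3 TT untreated
  -> R4 @ bar 7 tick 0 v(0, 1): A2/D3 P4 untreated
  -> R8 @ bar 8 tick 0 v(0, 1): penult P1 not 3rd/6th

(4, 0, R4, (0, 1))
(4, 2, R4, (0, 1))
(7, 0, R4, (0, 1))
(8, 0, R8, (0, 1))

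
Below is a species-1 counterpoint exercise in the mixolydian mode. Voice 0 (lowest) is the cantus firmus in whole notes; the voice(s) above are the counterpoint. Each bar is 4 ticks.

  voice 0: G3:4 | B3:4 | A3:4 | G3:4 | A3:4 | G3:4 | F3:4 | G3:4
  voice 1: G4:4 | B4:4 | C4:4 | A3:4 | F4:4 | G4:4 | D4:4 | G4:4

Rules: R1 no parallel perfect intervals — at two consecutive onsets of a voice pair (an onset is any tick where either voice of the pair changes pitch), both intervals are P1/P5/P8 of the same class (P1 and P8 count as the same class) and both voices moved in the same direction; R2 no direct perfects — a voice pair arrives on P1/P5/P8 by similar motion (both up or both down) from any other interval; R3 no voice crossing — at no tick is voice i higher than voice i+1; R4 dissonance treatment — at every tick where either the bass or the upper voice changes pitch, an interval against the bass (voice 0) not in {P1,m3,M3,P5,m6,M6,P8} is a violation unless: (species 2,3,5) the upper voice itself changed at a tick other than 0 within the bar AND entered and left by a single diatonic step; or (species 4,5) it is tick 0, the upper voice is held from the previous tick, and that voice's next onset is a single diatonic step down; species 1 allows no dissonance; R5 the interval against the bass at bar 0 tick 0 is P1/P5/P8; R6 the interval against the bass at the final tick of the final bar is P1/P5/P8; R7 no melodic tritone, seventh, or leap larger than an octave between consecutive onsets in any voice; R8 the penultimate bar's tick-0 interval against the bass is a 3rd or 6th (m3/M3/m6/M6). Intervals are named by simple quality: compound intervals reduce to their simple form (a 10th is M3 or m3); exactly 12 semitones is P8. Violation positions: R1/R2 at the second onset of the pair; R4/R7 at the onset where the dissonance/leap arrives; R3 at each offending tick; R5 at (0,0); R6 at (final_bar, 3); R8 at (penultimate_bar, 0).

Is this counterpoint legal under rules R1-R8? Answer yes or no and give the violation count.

bar 0: v0=G3 v1=G4 (P8)
bar 1: v0=B3 v1=B4 (P8)
bar 2: v0=A3 v1=C4 (m3)
bar 3: v0=G3 v1=A3 (M2)
bar 4: v0=A3 v1=F4 (m6)
bar 5: v0=G3 v1=G4 (P8)
bar 6: v0=F3 v1=D4 (M6)
bar 7: v0=G3 v1=G4 (P8)
  R1 @ bar1.0: G3/G4 P8 -> B3/B4 P8 similar
  R7 @ bar2.0: B4->C4 leap 11st
  R4 @ bar3.0: G3/A3 M2 untreated
  R2 @ bar7.0: F3/D4 M6 -> G3/G4 P8 similar

No (4 violations)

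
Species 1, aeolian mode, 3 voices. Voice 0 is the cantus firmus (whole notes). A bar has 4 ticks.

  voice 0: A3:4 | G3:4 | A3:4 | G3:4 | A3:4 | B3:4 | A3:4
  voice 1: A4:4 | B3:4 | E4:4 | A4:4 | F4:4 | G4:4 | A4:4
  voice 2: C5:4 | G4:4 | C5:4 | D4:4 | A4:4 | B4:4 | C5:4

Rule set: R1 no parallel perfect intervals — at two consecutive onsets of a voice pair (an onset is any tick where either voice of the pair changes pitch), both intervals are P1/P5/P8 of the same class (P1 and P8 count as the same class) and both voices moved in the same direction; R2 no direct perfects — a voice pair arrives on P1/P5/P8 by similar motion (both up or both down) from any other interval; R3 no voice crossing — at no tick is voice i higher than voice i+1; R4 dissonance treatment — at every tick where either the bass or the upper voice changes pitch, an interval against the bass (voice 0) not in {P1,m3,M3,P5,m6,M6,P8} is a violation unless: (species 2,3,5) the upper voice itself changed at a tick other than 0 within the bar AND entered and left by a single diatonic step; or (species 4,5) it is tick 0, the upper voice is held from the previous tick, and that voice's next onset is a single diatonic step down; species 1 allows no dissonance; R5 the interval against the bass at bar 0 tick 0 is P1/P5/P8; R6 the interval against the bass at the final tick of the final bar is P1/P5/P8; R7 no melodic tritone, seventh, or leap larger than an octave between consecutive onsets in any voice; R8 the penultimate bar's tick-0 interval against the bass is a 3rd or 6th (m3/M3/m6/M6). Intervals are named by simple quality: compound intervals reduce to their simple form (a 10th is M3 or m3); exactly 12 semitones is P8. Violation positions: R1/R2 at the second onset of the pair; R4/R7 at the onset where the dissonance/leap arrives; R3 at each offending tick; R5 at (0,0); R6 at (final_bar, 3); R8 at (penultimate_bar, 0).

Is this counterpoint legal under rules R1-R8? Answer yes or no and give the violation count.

bar 0: v0=A3 v1=A4 v2=C5 (m3)
bar 1: v0=G3 v1=B3 v2=G4 (P8)
bar 2: v0=A3 v1=E4 v2=C5 (m3)
bar 3: v0=G3 v1=A4 v2=D4 (P5)
bar 4: v0=A3 v1=F4 v2=A4 (P8)
bar 5: v0=B3 v1=G4 v2=B4 (P8)
bar 6: v0=A3 v1=A4 v2=C5 (m3)
  R5 @ bar0.0: opens on m3
  R2 @ bar1.0: A3/C5 m3 -> G3/G4 P8 similar
  R7 @ bar1.0: A4->B3 leap 10st
  R2 @ bar2.0: G3/B3 M3 -> A3/E4 P5 similar
  R2 @ bar3.0: A3/C5 m3 -> G3/D4 P5 similar
  R3 @ bar3.0: A4 above D4
  R4 @ bar3.0: G3/A4 M2 untreated
  R7 @ bar3.0: C5->D4 leap 10st
  R3 @ bar3.1: A4 above D4
  R3 @ bar3.2: A4 above D4
  R3 @ bar3.3: A4 above D4
  R2 @ bar4.0: G3/D4 P5 -> A3/A4 P8 similar
  R1 @ bar5.0: A3/A4 P8 -> B3/B4 P8 similar
  R8 @ bar5.0: penult P8 not 3rd/6th
  R6 @ bar6.3: closes on m3

No (15 violations)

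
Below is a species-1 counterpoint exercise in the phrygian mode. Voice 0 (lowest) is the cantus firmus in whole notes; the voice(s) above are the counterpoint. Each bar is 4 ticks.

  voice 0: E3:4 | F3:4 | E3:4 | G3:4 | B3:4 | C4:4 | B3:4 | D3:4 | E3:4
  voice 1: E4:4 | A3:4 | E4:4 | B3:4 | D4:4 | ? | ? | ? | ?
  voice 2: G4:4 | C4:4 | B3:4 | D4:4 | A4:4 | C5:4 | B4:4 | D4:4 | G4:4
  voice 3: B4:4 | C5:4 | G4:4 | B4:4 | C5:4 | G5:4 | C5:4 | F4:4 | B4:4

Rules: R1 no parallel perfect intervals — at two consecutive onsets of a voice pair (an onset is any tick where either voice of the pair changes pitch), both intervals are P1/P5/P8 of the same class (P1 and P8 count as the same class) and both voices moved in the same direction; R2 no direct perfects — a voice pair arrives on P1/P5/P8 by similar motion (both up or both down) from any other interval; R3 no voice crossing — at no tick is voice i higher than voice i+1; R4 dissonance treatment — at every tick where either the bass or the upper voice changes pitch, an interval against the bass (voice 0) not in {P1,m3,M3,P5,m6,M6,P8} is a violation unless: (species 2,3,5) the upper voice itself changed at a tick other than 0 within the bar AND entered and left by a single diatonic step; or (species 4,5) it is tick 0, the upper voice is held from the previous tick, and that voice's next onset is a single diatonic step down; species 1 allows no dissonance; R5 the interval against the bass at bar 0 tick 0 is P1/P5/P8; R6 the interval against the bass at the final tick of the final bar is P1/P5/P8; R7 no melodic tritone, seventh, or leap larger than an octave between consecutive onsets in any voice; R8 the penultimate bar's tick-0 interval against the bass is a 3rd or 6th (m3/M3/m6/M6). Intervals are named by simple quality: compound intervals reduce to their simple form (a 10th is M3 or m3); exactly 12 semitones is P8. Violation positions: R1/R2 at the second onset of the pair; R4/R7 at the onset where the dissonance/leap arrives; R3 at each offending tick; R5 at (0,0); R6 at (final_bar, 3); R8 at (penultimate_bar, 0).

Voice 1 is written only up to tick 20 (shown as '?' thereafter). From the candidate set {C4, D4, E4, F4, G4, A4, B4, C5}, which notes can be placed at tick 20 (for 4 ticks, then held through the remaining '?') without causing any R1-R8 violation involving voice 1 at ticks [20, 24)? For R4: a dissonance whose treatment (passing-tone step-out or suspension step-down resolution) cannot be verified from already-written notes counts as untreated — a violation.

C4: legal
D4: violates R4
E4: legal
F4: violates R1,R4
G4: violates R2
A4: legal
B4: violates R4
C5: violates R2,R7

{A4, C4, E4}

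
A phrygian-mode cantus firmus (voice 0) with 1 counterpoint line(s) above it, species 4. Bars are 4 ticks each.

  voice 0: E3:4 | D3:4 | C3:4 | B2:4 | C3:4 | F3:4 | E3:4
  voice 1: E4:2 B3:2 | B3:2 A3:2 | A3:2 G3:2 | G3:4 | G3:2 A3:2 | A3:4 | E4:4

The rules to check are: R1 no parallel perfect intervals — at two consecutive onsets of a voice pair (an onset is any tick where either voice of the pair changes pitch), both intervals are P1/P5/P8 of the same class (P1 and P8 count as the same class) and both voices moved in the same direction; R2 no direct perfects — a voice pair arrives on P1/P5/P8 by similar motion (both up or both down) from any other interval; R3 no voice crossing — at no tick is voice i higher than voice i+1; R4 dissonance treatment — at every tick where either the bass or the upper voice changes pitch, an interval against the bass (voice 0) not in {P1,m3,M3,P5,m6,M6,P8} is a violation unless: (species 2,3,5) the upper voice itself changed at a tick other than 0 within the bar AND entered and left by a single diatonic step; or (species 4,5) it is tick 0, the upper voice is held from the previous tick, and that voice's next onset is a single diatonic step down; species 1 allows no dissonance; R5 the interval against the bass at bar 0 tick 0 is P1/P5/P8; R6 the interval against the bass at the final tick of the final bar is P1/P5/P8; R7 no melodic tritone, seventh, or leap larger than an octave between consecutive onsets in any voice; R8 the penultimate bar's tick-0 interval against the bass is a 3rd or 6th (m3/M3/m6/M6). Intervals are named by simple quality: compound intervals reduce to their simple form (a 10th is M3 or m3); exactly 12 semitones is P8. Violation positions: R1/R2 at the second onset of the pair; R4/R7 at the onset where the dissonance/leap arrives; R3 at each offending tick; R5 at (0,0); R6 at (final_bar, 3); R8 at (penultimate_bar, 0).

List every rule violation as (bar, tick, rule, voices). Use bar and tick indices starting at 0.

No violations across 7 bars (E3..E3 vs E4..E4).

bar 0: v0=E3 v1=E4 downbeat P8
bar 1: v0=D3 v1=B3 downbeat M6
bar 2: v0=C3 v1=A3 downbeat M6
bar 3: v0=B2 v1=G3 downbeat m6
bar 4: v0=C3 v1=G3 downbeat P5
bar 5: v0=F3 v1=A3 downbeat M3
bar 6: v0=E3 v1=E4 downbeat P8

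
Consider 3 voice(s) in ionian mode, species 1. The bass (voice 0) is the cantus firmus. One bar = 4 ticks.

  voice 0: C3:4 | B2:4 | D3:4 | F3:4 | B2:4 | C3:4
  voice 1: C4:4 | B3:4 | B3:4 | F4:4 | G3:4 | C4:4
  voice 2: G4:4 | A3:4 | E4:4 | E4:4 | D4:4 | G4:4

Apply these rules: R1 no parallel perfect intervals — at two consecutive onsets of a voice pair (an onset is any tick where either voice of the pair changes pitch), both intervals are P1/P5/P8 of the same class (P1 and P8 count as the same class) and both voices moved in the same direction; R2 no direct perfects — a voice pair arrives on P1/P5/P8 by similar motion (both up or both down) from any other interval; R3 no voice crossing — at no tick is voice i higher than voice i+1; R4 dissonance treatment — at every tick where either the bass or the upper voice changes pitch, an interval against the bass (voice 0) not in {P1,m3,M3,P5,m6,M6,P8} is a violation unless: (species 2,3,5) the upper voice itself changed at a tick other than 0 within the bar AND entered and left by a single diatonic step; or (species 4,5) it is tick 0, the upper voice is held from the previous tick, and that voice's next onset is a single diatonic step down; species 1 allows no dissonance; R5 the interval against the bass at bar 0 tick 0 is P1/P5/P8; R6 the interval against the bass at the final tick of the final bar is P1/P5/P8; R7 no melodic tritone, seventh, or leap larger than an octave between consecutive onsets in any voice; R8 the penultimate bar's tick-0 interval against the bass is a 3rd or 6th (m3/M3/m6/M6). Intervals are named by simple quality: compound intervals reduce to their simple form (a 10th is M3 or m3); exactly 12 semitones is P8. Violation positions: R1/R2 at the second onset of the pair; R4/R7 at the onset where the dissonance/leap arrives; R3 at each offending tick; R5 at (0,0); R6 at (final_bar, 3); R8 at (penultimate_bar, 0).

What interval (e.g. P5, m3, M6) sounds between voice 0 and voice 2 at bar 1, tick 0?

voice 0=B2 voice 2=A3 -> m7

m7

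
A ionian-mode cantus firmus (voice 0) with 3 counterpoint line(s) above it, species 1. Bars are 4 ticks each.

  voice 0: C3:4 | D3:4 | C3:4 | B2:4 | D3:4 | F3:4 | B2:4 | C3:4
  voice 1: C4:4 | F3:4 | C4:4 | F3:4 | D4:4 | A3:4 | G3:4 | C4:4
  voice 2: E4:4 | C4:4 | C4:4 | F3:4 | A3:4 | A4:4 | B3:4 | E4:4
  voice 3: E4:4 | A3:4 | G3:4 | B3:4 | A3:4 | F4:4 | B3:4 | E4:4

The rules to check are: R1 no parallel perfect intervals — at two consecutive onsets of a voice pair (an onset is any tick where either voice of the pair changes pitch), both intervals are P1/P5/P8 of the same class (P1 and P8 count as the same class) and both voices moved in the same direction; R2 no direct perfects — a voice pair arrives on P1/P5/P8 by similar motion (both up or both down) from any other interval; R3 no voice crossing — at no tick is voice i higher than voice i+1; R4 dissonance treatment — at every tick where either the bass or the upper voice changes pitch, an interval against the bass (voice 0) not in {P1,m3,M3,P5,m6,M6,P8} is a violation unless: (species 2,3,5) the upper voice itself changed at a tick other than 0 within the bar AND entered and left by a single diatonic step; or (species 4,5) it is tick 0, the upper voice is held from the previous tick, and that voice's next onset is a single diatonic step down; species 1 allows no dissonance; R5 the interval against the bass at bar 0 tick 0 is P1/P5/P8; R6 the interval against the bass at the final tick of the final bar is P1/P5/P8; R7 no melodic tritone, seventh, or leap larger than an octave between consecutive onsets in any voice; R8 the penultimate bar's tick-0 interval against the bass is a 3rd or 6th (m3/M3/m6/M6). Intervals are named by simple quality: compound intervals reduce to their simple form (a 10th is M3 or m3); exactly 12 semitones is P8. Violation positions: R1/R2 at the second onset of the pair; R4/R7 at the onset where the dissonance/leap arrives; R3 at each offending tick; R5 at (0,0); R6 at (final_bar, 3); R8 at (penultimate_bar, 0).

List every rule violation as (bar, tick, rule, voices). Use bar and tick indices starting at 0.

(0, 0, R5, (0, 2))
(0, 0, R5, (0, 3))
(1, 0, R2, (1, 2))
(1, 0, R3, (2, 3))
(1, 0, R4, (0, 2))
(1, 1, R3, (2, 3))
(1, 2, R3, (2, 3))
(1, 3, R3, (2, 3))
(2, 0, R1, (0, 3))
(2, 0, R3, (2, 3))
(2, 1, R3, (2, 3))
(2, 2, R3, (2, 3))
(2, 3, R3, (2, 3))
(3, 0, R1, (1, 2))
(3, 0, R4, (0, 1))
(3, 0, R4, (0, 2))
(4, 0, R2, (0, 1))
(4, 0, R2, (0, 2))
(4, 0, R3, (1, 2))
(4, 1, R3, (1, 2))
(4, 2, R3, (1, 2))
(4, 3, R3, (1, 2))
(5, 0, R2, (0, 3))
(5, 0, R3, (2, 3))
(5, 1, R3, (2, 3))
(5, 2, R3, (2, 3))
(5, 3, R3, (2, 3))
(6, 0, R1, (0, 3))
(6, 0, R2, (0, 2))
(6, 0, R2, (2, 3))
(6, 0, R7, (0,))
(6, 0, R7, (2,))
(6, 0, R7, (3,))
(6, 0, R8, (0, 2))
(6, 0, R8, (0, 3))
(7, 0, R1, (2, 3))
(7, 0, R2, (0, 1))
(7, 3, R6, (0, 2))
(7, 3, R6, (0, 3))

bar 0: v0=C3 v1=C4 v2=E4 v3=E4 downbeat M3
bar 1: v0=D3 v1=F3 v2=C4 v3=A3 downbeat P5
bar 2: v0=C3 v1=C4 v2=C4 v3=G3 downbeat P5
bar 3: v0=B2 v1=F3 v2=F3 v3=B3 downbeat P8
bar 4: v0=D3 v1=D4 v2=A3 v3=A3 downbeat P5
bar 5: v0=F3 v1=A3 v2=A4 v3=F4 downbeat P8
bar 6: v0=B2 v1=G3 v2=B3 v3=B3 downbeat P8
bar 7: v0=C3 v1=C4 v2=E4 v3=E4 downbeat M3
  -> R5 @ bar 0 tick 0 v(0, 2): opens on M3
  -> R5 @ bar 0 tick 0 v(0, 3): opens on M3
  -> R2 @ bar 1 tick 0 v(1, 2): C4/E4 M3 -> F3/C4 P5 similar
  -> R3 @ bar 1 tick 0 v(2, 3): C4 above A3
  -> R4 @ bar 1 tick 0 v(0, 2): D3/C4 m7 untreated
  -> R3 @ bar 1 tick 1 v(2, 3): C4 above A3
  -> R3 @ bar 1 tick 2 v(2, 3): C4 above A3
  -> R3 @ bar 1 tick 3 v(2, 3): C4 above A3
  -> R1 @ bar 2 tick 0 v(0, 3): D3/A3 P5 -> C3/G3 P5 similar
  -> R3 @ bar 2 tick 0 v(2, 3): C4 above G3
  -> R3 @ bar 2 tick 1 v(2, 3): C4 above G3
  -> R3 @ bar 2 tick 2 v(2, 3): C4 above G3
  -> R3 @ bar 2 tick 3 v(2, 3): C4 above G3
  -> R1 @ bar 3 tick 0 v(1, 2): C4/C4 P1 -> F3/F3 P1 similar
  -> R4 @ bar 3 tick 0 v(0, 1): B2/F3 TT untreated
  -> R4 @ bar 3 tick 0 v(0, 2): B2/F3 TT untreated
  -> R2 @ bar 4 tick 0 v(0, 1): B2/F3 TT -> D3/D4 P8 similar
  -> R2 @ bar 4 tick 0 v(0, 2): B2/F3 TT -> D3/A3 P5 similar
  -> R3 @ bar 4 tick 0 v(1, 2): D4 above A3
  -> R3 @ bar 4 tick 1 v(1, 2): D4 above A3
  -> R3 @ bar 4 tick 2 v(1, 2): D4 above A3
  -> R3 @ bar 4 tick 3 v(1, 2): D4 above A3
  -> R2 @ bar 5 tick 0 v(0, 3): D3/A3 P5 -> F3/F4 P8 similar
  -> R3 @ bar 5 tick 0 v(2, 3): A4 above F4
  -> R3 @ bar 5 tick 1 v(2, 3): A4 above F4
  -> R3 @ bar 5 tick 2 v(2, 3): A4 above F4
  -> R3 @ bar 5 tick 3 v(2, 3): A4 above F4
  -> R1 @ bar 6 tick 0 v(0, 3): F3/F4 P8 -> B2/B3 P8 similar
  -> R2 @ bar 6 tick 0 v(0, 2): F3/A4 M3 -> B2/B3 P8 similar
  -> R2 @ bar 6 tick 0 v(2, 3): A4/F4 M3 -> B3/B3 P1 similar
  -> R7 @ bar 6 tick 0 v(0,): F3->B2 leap 6st
  -> R7 @ bar 6 tick 0 v(2,): A4->B3 leap 10st
  -> R7 @ bar 6 tick 0 v(3,): F4->B3 leap 6st
  -> R8 @ bar 6 tick 0 v(0, 2): penult P8 not 3rd/6th
  -> R8 @ bar 6 tick 0 v(0, 3): penult P8 not 3rd/6th
  -> R1 @ bar 7 tick 0 v(2, 3): B3/B3 P1 -> E4/E4 P1 similar
  -> R2 @ bar 7 tick 0 v(0, 1): B2/G3 m6 -> C3/C4 P8 similar
  -> R6 @ bar 7 tick 3 v(0, 2): closes on M3
  -> R6 @ bar 7 tick 3 v(0, 3): closes on M3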